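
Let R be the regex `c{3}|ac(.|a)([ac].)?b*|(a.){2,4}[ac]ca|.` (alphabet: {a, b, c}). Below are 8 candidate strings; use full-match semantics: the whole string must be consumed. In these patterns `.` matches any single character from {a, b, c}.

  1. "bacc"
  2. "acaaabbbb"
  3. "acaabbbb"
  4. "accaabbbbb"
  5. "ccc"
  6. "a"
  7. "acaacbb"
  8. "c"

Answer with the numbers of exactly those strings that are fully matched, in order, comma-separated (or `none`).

1 → no match
2 → match
3 → match
4 → match
5 → match
6 → match
7 → match
8 → match

2, 3, 4, 5, 6, 7, 8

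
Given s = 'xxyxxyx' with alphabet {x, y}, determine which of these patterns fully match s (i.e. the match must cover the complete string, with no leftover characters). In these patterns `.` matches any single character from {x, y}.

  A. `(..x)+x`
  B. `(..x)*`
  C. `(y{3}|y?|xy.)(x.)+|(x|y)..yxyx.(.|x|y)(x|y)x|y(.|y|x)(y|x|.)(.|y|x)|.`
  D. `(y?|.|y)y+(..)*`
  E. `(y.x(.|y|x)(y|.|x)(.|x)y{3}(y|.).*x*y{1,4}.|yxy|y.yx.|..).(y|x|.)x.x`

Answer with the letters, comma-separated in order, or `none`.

E

A → no match — must end with 'xx'
B → no match
C → no match
D → no match
E → match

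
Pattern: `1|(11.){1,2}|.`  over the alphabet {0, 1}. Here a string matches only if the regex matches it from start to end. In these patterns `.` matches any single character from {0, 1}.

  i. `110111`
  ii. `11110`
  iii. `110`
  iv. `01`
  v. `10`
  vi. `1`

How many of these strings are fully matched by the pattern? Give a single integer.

i. `110111` → match
ii. `11110` → no match
iii. `110` → match
iv. `01` → no match
v. `10` → no match
vi. `1` → match
Total matched: 3

3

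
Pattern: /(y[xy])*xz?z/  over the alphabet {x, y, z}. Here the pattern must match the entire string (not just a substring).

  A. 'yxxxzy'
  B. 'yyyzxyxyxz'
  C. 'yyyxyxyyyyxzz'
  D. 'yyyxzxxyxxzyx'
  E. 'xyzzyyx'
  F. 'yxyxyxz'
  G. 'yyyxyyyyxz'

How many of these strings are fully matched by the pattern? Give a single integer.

2

A → no match — must end with 'z'
B → no match
C → match
D → no match — must end with 'z'
E → no match — must end with 'z'
F → no match
G → match
Total matched: 2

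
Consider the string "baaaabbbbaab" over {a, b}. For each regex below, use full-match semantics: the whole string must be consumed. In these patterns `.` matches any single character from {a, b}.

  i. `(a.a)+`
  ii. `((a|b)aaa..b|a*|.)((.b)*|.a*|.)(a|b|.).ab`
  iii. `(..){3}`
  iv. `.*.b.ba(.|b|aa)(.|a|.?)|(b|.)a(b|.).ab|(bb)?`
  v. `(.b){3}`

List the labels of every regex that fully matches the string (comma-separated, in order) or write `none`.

ii, iv

i → no match — must start with "a"
ii → match
iii → no match
iv → match
v → no match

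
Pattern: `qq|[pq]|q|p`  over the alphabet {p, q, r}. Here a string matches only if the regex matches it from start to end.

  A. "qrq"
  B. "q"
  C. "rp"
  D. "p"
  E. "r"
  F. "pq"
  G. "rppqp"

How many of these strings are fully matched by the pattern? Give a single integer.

A → no match
B → match
C → no match
D → match
E → no match
F → no match
G → no match
Total matched: 2

2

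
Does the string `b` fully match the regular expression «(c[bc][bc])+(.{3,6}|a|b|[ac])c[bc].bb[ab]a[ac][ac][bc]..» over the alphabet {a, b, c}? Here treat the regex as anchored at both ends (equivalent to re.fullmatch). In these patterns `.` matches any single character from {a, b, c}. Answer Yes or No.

No

Every match must start with `c`, but `b` does not.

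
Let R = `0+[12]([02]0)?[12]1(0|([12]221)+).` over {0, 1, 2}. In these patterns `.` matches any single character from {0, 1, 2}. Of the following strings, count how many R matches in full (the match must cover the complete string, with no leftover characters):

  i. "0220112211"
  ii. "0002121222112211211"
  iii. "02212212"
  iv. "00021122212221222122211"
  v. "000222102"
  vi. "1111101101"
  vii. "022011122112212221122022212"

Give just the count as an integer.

i → no match
ii → no match
iii → no match
iv → match
v → no match
vi → no match — must start with "0"
vii → no match
Total matched: 1

1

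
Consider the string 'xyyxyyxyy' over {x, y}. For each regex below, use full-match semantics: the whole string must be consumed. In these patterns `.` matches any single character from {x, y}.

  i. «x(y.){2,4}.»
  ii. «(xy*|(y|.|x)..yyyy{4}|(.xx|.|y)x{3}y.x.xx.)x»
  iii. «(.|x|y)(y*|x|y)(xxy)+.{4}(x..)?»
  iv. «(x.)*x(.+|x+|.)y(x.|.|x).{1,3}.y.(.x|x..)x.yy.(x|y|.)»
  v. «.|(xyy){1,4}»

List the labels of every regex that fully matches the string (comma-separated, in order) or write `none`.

i → no match
ii → no match — must end with 'x'
iii → no match
iv → no match
v → match

v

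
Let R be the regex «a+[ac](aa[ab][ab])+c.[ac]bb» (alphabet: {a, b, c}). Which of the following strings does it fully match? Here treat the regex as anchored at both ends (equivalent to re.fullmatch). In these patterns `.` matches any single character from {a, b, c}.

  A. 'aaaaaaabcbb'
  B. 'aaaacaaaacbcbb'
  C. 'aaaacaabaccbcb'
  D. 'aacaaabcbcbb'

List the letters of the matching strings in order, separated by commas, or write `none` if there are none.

A → no match
B → match
C → no match — must end with 'bb'
D → match

B, D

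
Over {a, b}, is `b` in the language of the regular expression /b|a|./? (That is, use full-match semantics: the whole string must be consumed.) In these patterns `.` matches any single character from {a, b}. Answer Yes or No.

Yes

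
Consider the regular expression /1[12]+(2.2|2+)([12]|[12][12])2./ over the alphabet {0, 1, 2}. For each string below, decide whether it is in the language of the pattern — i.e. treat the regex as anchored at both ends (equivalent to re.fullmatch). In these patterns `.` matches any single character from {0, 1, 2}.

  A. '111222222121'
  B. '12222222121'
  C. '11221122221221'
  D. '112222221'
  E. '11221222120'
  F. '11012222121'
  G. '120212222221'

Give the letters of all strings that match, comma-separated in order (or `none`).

A → match
B → match
C → match
D → match
E → match
F → no match
G → no match

A, B, C, D, E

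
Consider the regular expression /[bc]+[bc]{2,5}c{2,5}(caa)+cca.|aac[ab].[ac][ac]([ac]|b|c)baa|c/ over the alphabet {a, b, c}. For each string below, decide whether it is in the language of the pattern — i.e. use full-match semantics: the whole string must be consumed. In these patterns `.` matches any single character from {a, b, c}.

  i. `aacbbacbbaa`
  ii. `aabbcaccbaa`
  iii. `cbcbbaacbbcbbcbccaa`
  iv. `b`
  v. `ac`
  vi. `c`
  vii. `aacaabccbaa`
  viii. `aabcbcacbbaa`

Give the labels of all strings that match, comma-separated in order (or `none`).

i. `aacbbacbbaa` → match
ii. `aabbcaccbaa` → no match
iii → no match
iv. `b` → no match
v. `ac` → no match
vi. `c` → match
vii. `aacaabccbaa` → no match
viii. `aabcbcacbbaa` → no match

i, vi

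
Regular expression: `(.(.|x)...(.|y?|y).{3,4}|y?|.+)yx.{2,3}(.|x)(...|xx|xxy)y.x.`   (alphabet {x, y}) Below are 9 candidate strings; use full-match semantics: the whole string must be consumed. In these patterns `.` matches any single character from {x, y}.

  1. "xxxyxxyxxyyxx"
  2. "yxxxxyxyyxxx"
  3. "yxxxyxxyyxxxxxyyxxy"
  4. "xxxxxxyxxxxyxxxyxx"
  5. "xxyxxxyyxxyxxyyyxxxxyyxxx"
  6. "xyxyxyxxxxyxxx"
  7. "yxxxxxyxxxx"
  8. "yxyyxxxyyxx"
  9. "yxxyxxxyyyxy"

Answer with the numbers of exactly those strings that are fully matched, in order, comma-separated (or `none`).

2, 6, 8, 9

1 → no match
2 → match
3 → no match
4 → no match
5 → no match
6 → match
7 → no match
8 → match
9 → match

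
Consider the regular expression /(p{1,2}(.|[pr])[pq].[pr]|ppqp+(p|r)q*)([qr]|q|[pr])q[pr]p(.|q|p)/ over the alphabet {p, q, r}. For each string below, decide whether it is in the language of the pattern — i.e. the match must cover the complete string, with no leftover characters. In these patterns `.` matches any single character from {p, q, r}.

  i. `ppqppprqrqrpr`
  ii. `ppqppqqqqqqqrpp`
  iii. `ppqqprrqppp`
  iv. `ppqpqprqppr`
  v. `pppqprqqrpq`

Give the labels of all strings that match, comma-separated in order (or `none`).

i → match
ii → match
iii → match
iv → match
v → match

i, ii, iii, iv, v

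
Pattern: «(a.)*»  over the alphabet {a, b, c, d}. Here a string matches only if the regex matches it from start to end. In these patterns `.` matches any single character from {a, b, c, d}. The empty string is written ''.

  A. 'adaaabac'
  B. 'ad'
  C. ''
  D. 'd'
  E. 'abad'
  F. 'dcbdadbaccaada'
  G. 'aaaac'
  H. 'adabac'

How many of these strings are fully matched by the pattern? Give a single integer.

A → match
B → match
C → match
D → no match
E → match
F → no match
G → no match
H → match
Total matched: 5

5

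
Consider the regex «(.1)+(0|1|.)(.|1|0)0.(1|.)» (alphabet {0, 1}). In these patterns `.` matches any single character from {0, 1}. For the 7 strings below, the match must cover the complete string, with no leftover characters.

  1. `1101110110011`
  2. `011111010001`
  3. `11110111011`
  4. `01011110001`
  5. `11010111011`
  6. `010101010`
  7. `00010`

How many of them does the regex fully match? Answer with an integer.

5

1 → match
2 → no match
3 → match
4 → match
5 → match
6 → match
7 → no match
Total matched: 5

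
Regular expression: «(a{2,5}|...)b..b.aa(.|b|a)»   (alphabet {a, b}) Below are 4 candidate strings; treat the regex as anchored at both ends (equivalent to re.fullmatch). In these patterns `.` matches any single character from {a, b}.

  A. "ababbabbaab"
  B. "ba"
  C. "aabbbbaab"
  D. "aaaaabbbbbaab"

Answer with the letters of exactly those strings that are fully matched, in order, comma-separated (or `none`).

A, D

A. "ababbabbaab" → match
B. "ba" → no match
C. "aabbbbaab" → no match
D → match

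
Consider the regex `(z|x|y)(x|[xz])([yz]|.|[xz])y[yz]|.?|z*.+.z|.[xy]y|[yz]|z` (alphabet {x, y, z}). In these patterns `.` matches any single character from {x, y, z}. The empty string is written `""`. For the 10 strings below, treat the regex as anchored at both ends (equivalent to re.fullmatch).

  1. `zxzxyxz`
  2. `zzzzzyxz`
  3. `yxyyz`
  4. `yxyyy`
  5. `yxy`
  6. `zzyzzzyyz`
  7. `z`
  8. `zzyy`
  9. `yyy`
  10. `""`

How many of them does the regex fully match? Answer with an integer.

9

1 → match
2 → match
3 → match
4 → match
5 → match
6 → match
7 → match
8 → no match
9 → match
10 → match
Total matched: 9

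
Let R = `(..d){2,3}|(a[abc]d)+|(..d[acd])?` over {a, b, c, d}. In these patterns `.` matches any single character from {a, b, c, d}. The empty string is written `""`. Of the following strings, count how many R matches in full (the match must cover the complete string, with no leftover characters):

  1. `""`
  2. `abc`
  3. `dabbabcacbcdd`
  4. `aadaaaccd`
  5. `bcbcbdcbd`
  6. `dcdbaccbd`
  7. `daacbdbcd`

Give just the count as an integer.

1

1 → match
2 → no match
3 → no match
4 → no match
5 → no match
6 → no match
7 → no match
Total matched: 1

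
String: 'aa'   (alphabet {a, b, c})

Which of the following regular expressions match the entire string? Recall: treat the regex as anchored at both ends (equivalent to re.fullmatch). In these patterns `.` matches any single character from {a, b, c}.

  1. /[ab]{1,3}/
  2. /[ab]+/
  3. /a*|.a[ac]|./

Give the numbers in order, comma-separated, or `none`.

1 → match
2 → match
3 → match

1, 2, 3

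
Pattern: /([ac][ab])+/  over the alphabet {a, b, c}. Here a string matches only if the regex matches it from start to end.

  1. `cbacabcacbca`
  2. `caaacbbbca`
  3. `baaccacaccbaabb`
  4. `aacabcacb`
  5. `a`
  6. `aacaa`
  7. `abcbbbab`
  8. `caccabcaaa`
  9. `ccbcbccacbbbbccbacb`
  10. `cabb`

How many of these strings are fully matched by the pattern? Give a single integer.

1 → no match
2 → no match
3 → no match
4 → no match
5 → no match
6 → no match
7 → no match
8 → no match
9 → no match
10 → no match
Total matched: 0

0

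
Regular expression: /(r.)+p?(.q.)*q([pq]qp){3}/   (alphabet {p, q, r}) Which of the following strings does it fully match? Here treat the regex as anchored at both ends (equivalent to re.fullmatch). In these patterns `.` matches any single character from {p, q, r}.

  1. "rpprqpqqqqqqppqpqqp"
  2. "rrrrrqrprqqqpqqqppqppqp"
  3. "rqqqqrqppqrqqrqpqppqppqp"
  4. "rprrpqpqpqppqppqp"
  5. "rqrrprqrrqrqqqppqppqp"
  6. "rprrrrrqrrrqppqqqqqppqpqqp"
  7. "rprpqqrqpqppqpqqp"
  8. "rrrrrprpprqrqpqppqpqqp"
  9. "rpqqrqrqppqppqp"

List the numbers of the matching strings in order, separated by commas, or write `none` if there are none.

1, 2, 3, 4, 5, 6, 7, 8

1 → match
2 → match
3 → match
4 → match
5 → match
6 → match
7 → match
8 → match
9 → no match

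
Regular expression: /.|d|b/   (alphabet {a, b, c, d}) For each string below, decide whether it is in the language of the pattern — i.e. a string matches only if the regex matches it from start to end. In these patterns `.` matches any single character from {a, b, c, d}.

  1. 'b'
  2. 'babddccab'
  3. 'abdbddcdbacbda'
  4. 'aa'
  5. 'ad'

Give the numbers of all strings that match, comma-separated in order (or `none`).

1

1 → match
2 → no match
3 → no match
4 → no match
5 → no match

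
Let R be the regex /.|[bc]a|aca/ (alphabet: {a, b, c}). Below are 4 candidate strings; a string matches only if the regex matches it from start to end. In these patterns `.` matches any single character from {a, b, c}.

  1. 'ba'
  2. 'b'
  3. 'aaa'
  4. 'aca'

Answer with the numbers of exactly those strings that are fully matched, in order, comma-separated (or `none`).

1 → match
2 → match
3 → no match
4 → match

1, 2, 4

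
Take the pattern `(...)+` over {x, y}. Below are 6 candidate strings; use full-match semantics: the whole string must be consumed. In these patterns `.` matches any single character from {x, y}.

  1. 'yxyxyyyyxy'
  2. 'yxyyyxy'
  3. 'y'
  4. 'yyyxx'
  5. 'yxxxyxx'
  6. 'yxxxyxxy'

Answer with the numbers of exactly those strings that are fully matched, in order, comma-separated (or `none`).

1 → no match
2 → no match
3 → no match
4 → no match
5 → no match
6 → no match

none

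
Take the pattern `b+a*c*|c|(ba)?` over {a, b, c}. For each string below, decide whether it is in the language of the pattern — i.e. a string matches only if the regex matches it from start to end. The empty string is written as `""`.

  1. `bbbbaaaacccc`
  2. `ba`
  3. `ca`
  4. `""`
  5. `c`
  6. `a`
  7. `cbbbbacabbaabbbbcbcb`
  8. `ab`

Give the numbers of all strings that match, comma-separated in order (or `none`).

1, 2, 4, 5

1 → match
2 → match
3 → no match
4 → match
5 → match
6 → no match
7 → no match
8 → no match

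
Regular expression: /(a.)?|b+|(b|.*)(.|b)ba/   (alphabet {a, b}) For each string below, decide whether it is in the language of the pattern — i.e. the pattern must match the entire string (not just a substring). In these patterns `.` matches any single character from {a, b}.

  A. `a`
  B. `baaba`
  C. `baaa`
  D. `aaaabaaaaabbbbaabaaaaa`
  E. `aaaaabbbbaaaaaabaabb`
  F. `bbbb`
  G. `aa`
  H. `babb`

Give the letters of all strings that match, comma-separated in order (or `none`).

B, F, G

A. `a` → no match
B. `baaba` → match
C. `baaa` → no match
D → no match
E → no match
F. `bbbb` → match
G. `aa` → match
H. `babb` → no match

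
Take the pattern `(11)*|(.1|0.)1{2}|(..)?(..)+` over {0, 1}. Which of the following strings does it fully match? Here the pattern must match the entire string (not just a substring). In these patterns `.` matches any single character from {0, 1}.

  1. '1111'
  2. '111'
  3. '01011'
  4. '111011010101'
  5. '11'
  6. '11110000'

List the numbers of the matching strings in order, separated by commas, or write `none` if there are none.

1, 4, 5, 6

1 → match
2 → no match
3 → no match
4 → match
5 → match
6 → match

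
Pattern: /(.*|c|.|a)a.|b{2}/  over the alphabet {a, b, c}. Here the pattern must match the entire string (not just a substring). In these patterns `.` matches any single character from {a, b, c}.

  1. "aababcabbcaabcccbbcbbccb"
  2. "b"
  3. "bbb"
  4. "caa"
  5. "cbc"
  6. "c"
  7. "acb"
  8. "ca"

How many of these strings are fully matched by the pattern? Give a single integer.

1 → no match
2 → no match
3 → no match
4 → match
5 → no match
6 → no match
7 → no match
8 → no match
Total matched: 1

1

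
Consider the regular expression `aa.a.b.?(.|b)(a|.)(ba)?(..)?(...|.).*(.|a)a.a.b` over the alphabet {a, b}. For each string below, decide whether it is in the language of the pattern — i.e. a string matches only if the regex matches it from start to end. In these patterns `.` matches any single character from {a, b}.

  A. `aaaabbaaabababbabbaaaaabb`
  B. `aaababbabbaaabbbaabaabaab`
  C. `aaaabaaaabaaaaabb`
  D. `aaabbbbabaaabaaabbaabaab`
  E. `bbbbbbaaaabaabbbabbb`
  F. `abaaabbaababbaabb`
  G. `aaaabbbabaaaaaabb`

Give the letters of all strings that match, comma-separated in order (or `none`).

A → match
B → no match
C → no match
D → no match
E → no match — must start with `aa`
F → no match — must start with `aa`
G → match

A, G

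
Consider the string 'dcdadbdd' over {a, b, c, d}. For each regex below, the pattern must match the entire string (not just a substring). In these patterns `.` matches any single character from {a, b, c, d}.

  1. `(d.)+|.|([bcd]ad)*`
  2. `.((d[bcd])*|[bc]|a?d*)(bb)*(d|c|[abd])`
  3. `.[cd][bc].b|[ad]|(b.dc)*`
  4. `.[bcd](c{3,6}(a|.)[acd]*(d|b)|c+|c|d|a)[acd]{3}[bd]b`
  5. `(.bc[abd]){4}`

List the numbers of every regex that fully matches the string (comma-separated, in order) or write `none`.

1 → match
2 → no match
3 → no match
4 → no match — must end with 'b'
5 → no match

1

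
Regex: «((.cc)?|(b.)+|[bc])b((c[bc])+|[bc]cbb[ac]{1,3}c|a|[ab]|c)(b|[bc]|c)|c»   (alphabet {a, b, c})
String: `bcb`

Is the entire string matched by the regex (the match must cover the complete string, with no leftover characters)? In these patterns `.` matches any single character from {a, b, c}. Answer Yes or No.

Yes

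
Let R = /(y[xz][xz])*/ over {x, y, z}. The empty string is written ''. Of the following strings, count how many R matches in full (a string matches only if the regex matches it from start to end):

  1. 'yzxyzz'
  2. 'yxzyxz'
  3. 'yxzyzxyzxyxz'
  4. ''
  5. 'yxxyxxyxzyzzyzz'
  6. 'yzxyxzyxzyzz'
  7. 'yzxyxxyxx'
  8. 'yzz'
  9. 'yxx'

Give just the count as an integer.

1 → match
2 → match
3 → match
4 → match
5 → match
6 → match
7 → match
8 → match
9 → match
Total matched: 9

9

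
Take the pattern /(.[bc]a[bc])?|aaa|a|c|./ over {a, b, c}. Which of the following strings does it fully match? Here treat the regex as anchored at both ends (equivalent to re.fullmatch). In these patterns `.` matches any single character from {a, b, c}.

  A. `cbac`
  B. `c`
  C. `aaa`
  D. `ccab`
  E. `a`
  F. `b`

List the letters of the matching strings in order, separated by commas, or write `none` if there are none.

A, B, C, D, E, F

A → match
B → match
C → match
D → match
E → match
F → match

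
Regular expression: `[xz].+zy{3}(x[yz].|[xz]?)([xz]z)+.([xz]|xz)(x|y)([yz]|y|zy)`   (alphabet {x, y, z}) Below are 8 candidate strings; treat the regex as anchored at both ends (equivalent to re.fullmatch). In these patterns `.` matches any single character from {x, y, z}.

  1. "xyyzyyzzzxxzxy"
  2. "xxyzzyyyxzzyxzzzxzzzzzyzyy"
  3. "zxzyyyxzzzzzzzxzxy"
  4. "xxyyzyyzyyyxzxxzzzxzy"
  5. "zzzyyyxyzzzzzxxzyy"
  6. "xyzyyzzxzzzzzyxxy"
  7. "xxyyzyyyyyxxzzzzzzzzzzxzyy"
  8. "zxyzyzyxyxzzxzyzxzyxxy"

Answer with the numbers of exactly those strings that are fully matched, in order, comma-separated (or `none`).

3, 4, 5

1 → no match
2 → no match
3 → match
4 → match
5 → match
6 → no match
7 → no match
8 → no match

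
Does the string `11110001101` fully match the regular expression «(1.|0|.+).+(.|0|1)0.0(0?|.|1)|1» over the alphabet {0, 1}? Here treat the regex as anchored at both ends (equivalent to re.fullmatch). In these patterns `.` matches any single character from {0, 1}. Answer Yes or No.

No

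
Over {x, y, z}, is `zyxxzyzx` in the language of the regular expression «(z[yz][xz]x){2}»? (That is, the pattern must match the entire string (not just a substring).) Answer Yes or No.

Yes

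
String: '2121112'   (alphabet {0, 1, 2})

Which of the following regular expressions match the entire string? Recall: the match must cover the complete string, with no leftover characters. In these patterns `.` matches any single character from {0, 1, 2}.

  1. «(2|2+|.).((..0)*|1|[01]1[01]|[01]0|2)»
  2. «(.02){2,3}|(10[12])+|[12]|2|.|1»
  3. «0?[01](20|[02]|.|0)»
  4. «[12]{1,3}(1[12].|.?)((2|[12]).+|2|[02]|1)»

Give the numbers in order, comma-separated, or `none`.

4

1 → no match
2 → no match
3 → no match
4 → match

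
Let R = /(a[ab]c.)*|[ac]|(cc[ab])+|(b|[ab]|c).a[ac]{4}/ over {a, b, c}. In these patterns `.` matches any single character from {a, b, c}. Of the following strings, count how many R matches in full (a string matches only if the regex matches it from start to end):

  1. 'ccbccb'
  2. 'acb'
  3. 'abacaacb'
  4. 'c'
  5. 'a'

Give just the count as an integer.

3

1 → match
2 → no match
3 → no match
4 → match
5 → match
Total matched: 3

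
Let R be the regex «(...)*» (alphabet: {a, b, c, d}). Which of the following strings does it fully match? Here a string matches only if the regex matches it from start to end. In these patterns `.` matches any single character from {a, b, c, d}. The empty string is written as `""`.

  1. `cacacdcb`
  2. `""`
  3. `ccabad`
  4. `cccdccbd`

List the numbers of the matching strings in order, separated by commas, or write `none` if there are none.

2, 3

1 → no match
2 → match
3 → match
4 → no match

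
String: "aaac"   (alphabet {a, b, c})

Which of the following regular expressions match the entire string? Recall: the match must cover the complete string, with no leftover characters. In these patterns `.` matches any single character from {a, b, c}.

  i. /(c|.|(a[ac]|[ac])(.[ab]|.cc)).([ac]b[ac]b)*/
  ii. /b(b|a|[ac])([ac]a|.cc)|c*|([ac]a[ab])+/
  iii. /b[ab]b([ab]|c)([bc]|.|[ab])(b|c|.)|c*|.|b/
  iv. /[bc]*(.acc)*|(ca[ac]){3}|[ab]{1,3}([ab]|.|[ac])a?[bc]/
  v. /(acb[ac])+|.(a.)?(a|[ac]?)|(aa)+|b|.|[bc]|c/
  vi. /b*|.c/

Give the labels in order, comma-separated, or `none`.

i → match
ii → no match
iii → no match
iv → match
v → match
vi → no match

i, iv, v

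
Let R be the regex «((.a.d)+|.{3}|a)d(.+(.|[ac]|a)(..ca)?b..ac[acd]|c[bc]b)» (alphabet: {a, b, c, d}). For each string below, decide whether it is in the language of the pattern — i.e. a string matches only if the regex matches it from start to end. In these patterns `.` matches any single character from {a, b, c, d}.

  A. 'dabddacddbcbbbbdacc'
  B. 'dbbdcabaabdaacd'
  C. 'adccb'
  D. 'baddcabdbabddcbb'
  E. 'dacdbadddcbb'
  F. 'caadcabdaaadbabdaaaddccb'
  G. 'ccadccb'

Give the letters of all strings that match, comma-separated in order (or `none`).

A → match
B → match
C → match
D → match
E → match
F → match
G → match

A, B, C, D, E, F, G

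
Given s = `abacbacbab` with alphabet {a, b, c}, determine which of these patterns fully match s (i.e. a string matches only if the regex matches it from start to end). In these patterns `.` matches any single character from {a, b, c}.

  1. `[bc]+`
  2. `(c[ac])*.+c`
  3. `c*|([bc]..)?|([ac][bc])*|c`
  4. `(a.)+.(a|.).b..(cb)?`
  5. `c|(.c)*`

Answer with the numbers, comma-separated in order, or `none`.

1 → no match
2 → no match — must end with `c`
3 → no match
4 → match
5 → no match

4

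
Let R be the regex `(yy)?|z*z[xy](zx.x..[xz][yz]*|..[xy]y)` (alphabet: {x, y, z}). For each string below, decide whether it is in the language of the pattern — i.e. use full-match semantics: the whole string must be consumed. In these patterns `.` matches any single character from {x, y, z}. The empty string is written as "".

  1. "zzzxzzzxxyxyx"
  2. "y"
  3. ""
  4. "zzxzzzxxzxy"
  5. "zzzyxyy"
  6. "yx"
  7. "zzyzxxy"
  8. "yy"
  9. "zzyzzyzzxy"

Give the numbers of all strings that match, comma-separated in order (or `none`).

1 → no match
2 → no match
3 → match
4 → no match
5 → no match
6 → no match
7 → match
8 → match
9 → no match

3, 7, 8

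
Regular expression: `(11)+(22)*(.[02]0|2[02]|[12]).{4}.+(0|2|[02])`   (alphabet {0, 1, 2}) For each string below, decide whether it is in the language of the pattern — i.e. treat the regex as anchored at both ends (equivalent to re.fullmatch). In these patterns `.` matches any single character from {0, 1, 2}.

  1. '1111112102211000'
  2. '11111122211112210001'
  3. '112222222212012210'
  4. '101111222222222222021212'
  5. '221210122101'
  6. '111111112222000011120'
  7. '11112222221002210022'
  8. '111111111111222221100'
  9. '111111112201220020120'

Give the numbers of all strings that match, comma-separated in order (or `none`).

1, 3, 6, 7, 8, 9

1 → match
2 → no match
3 → match
4 → no match — must start with '11'
5 → no match — must start with '11'
6 → match
7 → match
8 → match
9 → match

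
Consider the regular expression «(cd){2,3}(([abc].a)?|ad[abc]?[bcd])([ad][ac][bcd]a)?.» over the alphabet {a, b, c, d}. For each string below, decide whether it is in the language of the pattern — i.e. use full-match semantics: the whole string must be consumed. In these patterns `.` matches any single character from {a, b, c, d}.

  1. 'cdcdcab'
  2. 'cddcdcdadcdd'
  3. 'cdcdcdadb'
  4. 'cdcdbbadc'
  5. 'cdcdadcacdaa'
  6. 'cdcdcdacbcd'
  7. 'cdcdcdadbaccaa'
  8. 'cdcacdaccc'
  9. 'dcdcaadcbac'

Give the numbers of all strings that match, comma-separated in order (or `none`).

5, 7

1 → no match
2 → no match
3 → no match
4 → no match
5 → match
6 → no match
7 → match
8 → no match
9 → no match — must start with 'cd'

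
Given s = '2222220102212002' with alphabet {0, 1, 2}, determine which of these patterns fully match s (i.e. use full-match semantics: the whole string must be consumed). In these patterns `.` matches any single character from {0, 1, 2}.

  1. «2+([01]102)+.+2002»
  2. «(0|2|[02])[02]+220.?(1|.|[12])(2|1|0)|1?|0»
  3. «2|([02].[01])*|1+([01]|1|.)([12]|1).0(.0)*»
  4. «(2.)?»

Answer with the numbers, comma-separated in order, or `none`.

1 → match
2 → no match
3 → no match
4 → no match

1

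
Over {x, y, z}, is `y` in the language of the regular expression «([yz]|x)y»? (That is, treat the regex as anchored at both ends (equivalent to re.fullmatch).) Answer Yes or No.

No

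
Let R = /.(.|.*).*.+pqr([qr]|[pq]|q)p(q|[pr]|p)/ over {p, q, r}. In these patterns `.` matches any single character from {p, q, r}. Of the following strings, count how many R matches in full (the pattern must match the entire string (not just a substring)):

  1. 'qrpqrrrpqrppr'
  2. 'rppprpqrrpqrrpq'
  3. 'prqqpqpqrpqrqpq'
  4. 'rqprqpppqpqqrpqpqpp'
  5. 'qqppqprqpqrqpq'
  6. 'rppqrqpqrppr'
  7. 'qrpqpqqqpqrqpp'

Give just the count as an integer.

1 → match
2 → match
3 → match
4 → no match
5 → match
6. 'rppqrqpqrppr' → match
7 → match
Total matched: 6

6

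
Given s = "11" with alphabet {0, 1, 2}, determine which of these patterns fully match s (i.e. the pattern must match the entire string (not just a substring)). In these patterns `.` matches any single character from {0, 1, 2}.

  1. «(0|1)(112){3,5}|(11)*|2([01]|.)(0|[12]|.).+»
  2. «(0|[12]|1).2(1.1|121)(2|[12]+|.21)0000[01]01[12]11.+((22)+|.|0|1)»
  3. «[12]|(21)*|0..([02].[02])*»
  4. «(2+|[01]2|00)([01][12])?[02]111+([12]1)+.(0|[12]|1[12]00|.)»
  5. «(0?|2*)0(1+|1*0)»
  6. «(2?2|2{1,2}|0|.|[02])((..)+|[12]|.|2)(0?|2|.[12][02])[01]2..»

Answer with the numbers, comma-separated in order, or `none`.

1

1 → match
2 → no match
3 → no match
4 → no match
5 → no match
6 → no match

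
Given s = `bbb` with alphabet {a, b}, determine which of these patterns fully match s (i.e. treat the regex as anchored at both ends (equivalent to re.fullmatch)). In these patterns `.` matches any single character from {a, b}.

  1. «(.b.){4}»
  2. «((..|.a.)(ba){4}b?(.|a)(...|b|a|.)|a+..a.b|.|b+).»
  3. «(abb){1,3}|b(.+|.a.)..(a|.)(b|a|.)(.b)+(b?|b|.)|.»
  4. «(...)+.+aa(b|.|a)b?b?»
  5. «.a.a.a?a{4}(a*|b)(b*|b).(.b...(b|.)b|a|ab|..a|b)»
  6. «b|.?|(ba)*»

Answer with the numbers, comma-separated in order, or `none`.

2

1 → no match
2 → match
3 → no match
4 → no match
5 → no match
6 → no match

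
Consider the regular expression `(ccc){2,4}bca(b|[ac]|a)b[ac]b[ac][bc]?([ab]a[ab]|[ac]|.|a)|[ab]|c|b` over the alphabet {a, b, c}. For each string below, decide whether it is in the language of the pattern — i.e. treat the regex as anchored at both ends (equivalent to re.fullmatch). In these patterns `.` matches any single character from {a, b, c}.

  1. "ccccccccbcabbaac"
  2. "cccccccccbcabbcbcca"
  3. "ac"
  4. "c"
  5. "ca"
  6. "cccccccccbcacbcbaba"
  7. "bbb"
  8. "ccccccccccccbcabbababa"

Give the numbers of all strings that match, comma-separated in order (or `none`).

1 → no match
2 → match
3 → no match
4 → match
5 → no match
6 → match
7 → no match
8 → match

2, 4, 6, 8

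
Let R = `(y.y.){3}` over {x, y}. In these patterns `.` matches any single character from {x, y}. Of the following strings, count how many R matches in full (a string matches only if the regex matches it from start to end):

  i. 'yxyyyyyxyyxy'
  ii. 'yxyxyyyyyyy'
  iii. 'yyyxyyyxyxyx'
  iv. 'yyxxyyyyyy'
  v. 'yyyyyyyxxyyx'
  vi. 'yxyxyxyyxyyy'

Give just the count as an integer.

i. 'yxyyyyyxyyxy' → no match
ii. 'yxyxyyyyyyy' → no match
iii. 'yyyxyyyxyxyx' → match
iv. 'yyxxyyyyyy' → no match
v. 'yyyyyyyxxyyx' → no match
vi. 'yxyxyxyyxyyy' → no match
Total matched: 1

1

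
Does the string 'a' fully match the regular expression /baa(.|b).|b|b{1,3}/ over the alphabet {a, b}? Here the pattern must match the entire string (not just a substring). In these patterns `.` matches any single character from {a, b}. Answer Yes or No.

No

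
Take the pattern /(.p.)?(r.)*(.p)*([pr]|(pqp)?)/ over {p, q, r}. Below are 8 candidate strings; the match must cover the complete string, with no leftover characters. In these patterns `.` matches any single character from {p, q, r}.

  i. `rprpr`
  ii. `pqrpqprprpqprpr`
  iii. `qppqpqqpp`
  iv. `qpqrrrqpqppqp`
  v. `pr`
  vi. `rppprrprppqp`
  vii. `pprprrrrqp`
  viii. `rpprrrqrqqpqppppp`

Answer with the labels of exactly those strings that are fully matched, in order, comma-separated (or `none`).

i. `rprpr` → match
ii → no match
iii. `qppqpqqpp` → no match
iv → no match
v. `pr` → no match
vi. `rppprrprppqp` → no match
vii. `pprprrrrqp` → no match
viii → match

i, viii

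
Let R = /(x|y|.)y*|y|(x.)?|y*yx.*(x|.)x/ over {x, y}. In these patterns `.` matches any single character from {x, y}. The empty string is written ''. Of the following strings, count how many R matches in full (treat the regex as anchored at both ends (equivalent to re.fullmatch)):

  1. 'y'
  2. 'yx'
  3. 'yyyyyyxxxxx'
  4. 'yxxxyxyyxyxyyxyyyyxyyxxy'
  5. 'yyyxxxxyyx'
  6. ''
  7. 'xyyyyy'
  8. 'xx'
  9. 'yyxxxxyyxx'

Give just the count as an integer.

7

1. 'y' → match
2. 'yx' → no match
3. 'yyyyyyxxxxx' → match
4 → no match
5. 'yyyxxxxyyx' → match
6. '' → match
7. 'xyyyyy' → match
8. 'xx' → match
9. 'yyxxxxyyxx' → match
Total matched: 7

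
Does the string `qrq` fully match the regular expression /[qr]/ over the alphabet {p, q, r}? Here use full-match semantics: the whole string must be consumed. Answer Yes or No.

No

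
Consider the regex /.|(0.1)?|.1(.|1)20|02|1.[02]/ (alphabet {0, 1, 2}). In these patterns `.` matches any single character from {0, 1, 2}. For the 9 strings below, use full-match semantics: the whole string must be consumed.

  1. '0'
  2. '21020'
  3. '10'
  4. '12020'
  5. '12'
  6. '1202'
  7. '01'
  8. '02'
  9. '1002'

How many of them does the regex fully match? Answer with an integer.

3

1 → match
2 → match
3 → no match
4 → no match
5 → no match
6 → no match
7 → no match
8 → match
9 → no match
Total matched: 3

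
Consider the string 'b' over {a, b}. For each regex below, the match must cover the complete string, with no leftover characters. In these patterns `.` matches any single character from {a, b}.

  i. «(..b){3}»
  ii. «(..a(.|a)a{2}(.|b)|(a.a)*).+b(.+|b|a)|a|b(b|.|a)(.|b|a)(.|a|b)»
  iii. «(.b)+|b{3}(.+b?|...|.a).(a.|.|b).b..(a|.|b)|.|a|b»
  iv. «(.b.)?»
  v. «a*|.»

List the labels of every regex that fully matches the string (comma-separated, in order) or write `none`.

iii, v

i → no match
ii → no match
iii → match
iv → no match
v → match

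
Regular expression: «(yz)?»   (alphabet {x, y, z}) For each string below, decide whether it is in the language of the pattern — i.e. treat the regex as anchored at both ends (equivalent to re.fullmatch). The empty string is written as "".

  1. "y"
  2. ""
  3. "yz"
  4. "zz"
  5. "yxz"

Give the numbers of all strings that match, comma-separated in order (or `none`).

2, 3

1 → no match
2 → match
3 → match
4 → no match
5 → no match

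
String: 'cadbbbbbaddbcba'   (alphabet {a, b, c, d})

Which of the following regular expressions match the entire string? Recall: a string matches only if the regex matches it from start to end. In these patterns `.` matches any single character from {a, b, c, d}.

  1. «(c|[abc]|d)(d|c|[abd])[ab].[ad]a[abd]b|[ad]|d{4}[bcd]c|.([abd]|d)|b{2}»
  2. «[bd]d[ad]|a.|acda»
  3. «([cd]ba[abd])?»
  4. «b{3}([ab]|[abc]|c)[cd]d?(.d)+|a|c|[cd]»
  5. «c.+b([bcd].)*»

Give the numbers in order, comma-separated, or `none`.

5

1 → no match
2 → no match
3 → no match
4 → no match
5 → match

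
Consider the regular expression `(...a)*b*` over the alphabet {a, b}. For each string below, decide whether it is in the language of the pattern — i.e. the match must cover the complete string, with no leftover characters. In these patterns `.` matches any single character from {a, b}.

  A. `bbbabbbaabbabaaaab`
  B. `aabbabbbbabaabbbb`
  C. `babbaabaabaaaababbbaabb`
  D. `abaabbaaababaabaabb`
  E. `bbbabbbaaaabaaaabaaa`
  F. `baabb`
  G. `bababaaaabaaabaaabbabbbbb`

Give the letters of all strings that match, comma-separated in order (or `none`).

G

A → no match
B → no match
C → no match
D → no match
E → no match
F. `baabb` → no match
G → match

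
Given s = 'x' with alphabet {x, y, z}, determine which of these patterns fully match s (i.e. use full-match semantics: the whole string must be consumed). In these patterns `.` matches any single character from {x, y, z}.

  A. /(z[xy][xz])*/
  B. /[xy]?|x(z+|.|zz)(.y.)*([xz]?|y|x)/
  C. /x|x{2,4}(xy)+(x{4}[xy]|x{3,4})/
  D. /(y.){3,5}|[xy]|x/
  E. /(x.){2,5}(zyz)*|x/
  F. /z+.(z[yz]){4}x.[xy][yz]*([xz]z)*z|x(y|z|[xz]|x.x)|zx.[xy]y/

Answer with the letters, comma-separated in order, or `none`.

A → no match
B → match
C → match
D → match
E → match
F → no match

B, C, D, E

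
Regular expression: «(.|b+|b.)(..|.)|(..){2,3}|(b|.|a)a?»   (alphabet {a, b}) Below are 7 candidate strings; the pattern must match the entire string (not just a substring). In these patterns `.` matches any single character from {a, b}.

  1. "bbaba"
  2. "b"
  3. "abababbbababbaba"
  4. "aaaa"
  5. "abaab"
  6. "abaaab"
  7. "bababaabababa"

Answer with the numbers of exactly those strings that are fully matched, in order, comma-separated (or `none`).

2, 4, 6

1. "bbaba" → no match
2. "b" → match
3 → no match
4. "aaaa" → match
5. "abaab" → no match
6. "abaaab" → match
7 → no match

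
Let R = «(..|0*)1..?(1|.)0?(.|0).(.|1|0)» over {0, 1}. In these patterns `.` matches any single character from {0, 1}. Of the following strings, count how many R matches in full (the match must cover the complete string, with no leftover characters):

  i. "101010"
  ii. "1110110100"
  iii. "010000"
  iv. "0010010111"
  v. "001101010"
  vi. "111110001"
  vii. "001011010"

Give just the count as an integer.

i. "101010" → match
ii. "1110110100" → match
iii. "010000" → no match
iv. "0010010111" → match
v. "001101010" → match
vi. "111110001" → match
vii. "001011010" → match
Total matched: 6

6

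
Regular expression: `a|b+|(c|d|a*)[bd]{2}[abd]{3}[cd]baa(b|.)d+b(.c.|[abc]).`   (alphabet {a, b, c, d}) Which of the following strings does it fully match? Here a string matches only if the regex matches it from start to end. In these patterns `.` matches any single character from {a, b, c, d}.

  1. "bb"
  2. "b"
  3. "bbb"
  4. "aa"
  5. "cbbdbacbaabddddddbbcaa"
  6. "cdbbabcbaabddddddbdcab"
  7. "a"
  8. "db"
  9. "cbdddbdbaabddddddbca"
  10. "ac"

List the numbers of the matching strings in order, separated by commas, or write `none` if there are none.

1. "bb" → match
2. "b" → match
3. "bbb" → match
4. "aa" → no match
5 → match
6 → match
7. "a" → match
8. "db" → no match
9 → match
10. "ac" → no match

1, 2, 3, 5, 6, 7, 9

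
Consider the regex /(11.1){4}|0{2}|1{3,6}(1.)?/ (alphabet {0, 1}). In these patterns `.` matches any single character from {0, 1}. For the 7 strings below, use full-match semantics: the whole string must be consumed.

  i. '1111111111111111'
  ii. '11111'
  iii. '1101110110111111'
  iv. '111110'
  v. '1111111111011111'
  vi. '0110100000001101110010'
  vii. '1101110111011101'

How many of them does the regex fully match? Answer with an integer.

i → match
ii → match
iii → no match
iv → match
v → match
vi → no match
vii → match
Total matched: 5

5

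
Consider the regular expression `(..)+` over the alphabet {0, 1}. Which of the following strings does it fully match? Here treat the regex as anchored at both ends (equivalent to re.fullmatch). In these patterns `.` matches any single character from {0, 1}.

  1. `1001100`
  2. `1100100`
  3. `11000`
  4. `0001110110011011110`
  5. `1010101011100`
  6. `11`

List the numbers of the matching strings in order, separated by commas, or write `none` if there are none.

1 → no match
2 → no match
3 → no match
4 → no match
5 → no match
6 → match

6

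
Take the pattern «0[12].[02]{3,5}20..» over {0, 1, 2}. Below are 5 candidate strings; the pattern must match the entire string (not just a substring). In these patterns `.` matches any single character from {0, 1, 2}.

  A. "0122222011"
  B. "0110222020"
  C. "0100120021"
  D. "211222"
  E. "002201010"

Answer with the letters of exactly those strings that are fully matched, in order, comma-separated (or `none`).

A, B

A → match
B → match
C → no match
D → no match — must start with "0"
E → no match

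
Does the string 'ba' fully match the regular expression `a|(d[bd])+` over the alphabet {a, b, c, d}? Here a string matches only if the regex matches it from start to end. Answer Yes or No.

No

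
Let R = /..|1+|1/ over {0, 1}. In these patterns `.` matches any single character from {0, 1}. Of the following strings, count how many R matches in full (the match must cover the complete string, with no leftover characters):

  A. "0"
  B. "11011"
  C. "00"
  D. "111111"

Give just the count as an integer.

A. "0" → no match
B. "11011" → no match
C. "00" → match
D. "111111" → match
Total matched: 2

2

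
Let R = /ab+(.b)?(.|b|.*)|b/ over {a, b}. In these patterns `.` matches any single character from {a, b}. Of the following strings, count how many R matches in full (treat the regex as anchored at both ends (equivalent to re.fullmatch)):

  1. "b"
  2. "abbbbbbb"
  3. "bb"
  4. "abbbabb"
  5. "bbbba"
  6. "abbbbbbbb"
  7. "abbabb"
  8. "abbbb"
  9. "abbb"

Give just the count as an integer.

7

1. "b" → match
2. "abbbbbbb" → match
3. "bb" → no match
4. "abbbabb" → match
5. "bbbba" → no match
6. "abbbbbbbb" → match
7. "abbabb" → match
8. "abbbb" → match
9. "abbb" → match
Total matched: 7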